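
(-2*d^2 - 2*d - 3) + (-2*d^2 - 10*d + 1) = -4*d^2 - 12*d - 2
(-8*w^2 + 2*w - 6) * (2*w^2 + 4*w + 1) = -16*w^4 - 28*w^3 - 12*w^2 - 22*w - 6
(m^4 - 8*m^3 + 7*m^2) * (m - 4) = m^5 - 12*m^4 + 39*m^3 - 28*m^2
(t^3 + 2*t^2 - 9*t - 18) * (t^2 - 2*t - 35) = t^5 - 48*t^3 - 70*t^2 + 351*t + 630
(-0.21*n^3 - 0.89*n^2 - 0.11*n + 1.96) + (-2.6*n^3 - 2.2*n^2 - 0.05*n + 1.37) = -2.81*n^3 - 3.09*n^2 - 0.16*n + 3.33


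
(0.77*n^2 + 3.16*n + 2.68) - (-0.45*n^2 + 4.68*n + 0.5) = 1.22*n^2 - 1.52*n + 2.18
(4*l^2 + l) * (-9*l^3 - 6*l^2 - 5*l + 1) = -36*l^5 - 33*l^4 - 26*l^3 - l^2 + l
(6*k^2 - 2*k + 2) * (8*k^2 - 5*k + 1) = 48*k^4 - 46*k^3 + 32*k^2 - 12*k + 2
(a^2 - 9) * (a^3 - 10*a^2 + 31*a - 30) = a^5 - 10*a^4 + 22*a^3 + 60*a^2 - 279*a + 270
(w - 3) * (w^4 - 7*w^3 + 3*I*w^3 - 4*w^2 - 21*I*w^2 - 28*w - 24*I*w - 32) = w^5 - 10*w^4 + 3*I*w^4 + 17*w^3 - 30*I*w^3 - 16*w^2 + 39*I*w^2 + 52*w + 72*I*w + 96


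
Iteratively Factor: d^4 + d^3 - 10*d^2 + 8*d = (d + 4)*(d^3 - 3*d^2 + 2*d) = (d - 1)*(d + 4)*(d^2 - 2*d) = d*(d - 1)*(d + 4)*(d - 2)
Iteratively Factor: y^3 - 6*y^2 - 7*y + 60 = (y + 3)*(y^2 - 9*y + 20) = (y - 5)*(y + 3)*(y - 4)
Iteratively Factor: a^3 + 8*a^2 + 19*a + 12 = (a + 3)*(a^2 + 5*a + 4) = (a + 1)*(a + 3)*(a + 4)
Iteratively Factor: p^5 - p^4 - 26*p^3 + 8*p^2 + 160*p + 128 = (p + 1)*(p^4 - 2*p^3 - 24*p^2 + 32*p + 128) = (p + 1)*(p + 4)*(p^3 - 6*p^2 + 32) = (p - 4)*(p + 1)*(p + 4)*(p^2 - 2*p - 8) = (p - 4)^2*(p + 1)*(p + 4)*(p + 2)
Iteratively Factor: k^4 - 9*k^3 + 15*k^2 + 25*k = (k - 5)*(k^3 - 4*k^2 - 5*k) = k*(k - 5)*(k^2 - 4*k - 5) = k*(k - 5)^2*(k + 1)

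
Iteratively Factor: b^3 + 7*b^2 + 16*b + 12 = (b + 2)*(b^2 + 5*b + 6) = (b + 2)*(b + 3)*(b + 2)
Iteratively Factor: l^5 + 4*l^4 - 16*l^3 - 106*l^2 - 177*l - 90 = (l + 3)*(l^4 + l^3 - 19*l^2 - 49*l - 30) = (l + 1)*(l + 3)*(l^3 - 19*l - 30) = (l - 5)*(l + 1)*(l + 3)*(l^2 + 5*l + 6) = (l - 5)*(l + 1)*(l + 3)^2*(l + 2)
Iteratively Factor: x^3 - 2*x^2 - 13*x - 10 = (x + 1)*(x^2 - 3*x - 10) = (x + 1)*(x + 2)*(x - 5)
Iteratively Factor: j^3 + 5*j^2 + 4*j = (j)*(j^2 + 5*j + 4) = j*(j + 1)*(j + 4)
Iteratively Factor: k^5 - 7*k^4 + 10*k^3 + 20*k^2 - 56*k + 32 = (k - 2)*(k^4 - 5*k^3 + 20*k - 16) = (k - 2)^2*(k^3 - 3*k^2 - 6*k + 8) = (k - 4)*(k - 2)^2*(k^2 + k - 2) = (k - 4)*(k - 2)^2*(k + 2)*(k - 1)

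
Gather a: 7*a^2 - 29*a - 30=7*a^2 - 29*a - 30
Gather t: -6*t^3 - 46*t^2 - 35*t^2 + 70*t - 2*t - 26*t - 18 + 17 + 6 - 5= -6*t^3 - 81*t^2 + 42*t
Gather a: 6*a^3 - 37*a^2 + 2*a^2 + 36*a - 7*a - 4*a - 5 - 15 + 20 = 6*a^3 - 35*a^2 + 25*a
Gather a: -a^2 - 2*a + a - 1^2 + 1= -a^2 - a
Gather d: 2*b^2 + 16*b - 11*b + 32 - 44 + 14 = 2*b^2 + 5*b + 2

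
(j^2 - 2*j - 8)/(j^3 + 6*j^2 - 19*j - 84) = (j + 2)/(j^2 + 10*j + 21)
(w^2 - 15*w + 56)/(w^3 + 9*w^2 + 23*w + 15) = (w^2 - 15*w + 56)/(w^3 + 9*w^2 + 23*w + 15)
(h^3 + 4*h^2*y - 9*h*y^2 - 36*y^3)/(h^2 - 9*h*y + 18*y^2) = (-h^2 - 7*h*y - 12*y^2)/(-h + 6*y)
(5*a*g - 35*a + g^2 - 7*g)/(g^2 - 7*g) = (5*a + g)/g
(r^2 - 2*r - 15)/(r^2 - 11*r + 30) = (r + 3)/(r - 6)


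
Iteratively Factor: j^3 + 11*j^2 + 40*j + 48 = (j + 4)*(j^2 + 7*j + 12) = (j + 4)^2*(j + 3)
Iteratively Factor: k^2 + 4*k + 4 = (k + 2)*(k + 2)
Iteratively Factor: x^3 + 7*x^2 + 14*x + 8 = (x + 4)*(x^2 + 3*x + 2) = (x + 1)*(x + 4)*(x + 2)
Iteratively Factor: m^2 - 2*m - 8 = (m + 2)*(m - 4)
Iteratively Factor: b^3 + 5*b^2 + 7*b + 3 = (b + 1)*(b^2 + 4*b + 3) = (b + 1)*(b + 3)*(b + 1)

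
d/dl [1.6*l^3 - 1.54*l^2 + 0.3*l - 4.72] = 4.8*l^2 - 3.08*l + 0.3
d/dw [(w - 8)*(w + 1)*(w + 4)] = 3*w^2 - 6*w - 36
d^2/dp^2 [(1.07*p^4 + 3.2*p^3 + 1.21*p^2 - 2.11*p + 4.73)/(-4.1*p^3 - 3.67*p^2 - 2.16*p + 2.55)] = (-5.6843418860808e-14*p^8 + 45.748994*p^6 + 264.836076*p^5 - 1070.689602*p^4 - 1272.671678*p^3 - 414.541272*p^2 - 528.056226*p - 125.160276)/(68.921*p^9 + 185.0781*p^8 + 274.59627*p^7 + 115.843483*p^6 - 85.553748*p^5 - 187.165629*p^4 - 31.227714*p^3 + 35.900685*p^2 + 42.1362*p - 16.581375)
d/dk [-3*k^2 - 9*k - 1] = -6*k - 9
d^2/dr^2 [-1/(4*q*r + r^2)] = 2*(r*(4*q + r) - 4*(2*q + r)^2)/(r^3*(4*q + r)^3)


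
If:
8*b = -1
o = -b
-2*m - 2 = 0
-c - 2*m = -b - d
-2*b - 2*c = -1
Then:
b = -1/8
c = 5/8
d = -5/4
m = -1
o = 1/8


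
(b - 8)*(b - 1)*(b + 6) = b^3 - 3*b^2 - 46*b + 48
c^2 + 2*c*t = c*(c + 2*t)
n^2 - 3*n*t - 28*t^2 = (n - 7*t)*(n + 4*t)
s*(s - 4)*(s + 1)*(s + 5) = s^4 + 2*s^3 - 19*s^2 - 20*s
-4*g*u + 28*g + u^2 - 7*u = (-4*g + u)*(u - 7)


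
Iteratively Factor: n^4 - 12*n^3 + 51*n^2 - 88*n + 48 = (n - 4)*(n^3 - 8*n^2 + 19*n - 12) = (n - 4)*(n - 3)*(n^2 - 5*n + 4) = (n - 4)^2*(n - 3)*(n - 1)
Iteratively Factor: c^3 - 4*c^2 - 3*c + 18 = (c + 2)*(c^2 - 6*c + 9) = (c - 3)*(c + 2)*(c - 3)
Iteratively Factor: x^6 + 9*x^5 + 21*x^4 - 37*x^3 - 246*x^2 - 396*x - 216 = (x + 3)*(x^5 + 6*x^4 + 3*x^3 - 46*x^2 - 108*x - 72) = (x + 2)*(x + 3)*(x^4 + 4*x^3 - 5*x^2 - 36*x - 36) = (x + 2)^2*(x + 3)*(x^3 + 2*x^2 - 9*x - 18) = (x + 2)^3*(x + 3)*(x^2 - 9) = (x - 3)*(x + 2)^3*(x + 3)*(x + 3)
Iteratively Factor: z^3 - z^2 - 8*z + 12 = (z - 2)*(z^2 + z - 6) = (z - 2)^2*(z + 3)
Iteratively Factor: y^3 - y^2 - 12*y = (y + 3)*(y^2 - 4*y) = y*(y + 3)*(y - 4)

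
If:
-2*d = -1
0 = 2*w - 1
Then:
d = 1/2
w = 1/2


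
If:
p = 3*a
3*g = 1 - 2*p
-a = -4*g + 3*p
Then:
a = 2/27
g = 5/27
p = 2/9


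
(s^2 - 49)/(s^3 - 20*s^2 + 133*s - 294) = (s + 7)/(s^2 - 13*s + 42)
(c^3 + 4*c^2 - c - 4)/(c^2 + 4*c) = c - 1/c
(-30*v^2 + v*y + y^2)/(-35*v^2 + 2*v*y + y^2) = (6*v + y)/(7*v + y)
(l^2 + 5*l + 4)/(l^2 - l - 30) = (l^2 + 5*l + 4)/(l^2 - l - 30)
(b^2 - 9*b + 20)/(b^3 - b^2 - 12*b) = (b - 5)/(b*(b + 3))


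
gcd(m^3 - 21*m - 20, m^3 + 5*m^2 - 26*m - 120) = m^2 - m - 20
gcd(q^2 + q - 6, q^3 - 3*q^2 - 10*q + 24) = q^2 + q - 6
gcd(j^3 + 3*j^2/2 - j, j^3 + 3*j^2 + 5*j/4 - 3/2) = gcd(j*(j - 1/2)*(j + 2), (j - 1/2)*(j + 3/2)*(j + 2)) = j^2 + 3*j/2 - 1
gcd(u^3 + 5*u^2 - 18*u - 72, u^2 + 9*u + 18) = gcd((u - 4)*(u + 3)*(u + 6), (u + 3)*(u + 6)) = u^2 + 9*u + 18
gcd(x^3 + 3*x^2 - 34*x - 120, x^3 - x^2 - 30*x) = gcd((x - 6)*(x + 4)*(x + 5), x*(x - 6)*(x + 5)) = x^2 - x - 30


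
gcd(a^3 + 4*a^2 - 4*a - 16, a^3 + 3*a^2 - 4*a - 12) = a^2 - 4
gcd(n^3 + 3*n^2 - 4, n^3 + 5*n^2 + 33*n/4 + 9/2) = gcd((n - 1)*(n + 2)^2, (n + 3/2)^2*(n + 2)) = n + 2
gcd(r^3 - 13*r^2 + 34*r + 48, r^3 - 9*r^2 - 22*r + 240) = r^2 - 14*r + 48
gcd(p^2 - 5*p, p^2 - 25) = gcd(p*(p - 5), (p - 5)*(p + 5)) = p - 5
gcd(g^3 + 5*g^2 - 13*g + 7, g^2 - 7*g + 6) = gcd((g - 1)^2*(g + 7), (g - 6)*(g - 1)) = g - 1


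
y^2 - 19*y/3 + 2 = (y - 6)*(y - 1/3)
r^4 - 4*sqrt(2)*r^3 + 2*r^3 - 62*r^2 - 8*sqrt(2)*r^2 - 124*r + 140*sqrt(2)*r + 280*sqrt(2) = (r + 2)*(r - 7*sqrt(2))*(r - 2*sqrt(2))*(r + 5*sqrt(2))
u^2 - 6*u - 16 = (u - 8)*(u + 2)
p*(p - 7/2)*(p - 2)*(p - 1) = p^4 - 13*p^3/2 + 25*p^2/2 - 7*p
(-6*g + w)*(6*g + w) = -36*g^2 + w^2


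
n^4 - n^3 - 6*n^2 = n^2*(n - 3)*(n + 2)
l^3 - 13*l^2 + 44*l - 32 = (l - 8)*(l - 4)*(l - 1)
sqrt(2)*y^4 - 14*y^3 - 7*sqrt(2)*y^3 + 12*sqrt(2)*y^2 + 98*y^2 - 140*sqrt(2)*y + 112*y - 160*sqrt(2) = (y - 8)*(y - 5*sqrt(2))*(y - 2*sqrt(2))*(sqrt(2)*y + sqrt(2))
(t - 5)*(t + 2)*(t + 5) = t^3 + 2*t^2 - 25*t - 50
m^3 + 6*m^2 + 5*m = m*(m + 1)*(m + 5)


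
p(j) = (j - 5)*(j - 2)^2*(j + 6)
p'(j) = (j - 5)*(j - 2)^2 + (j - 5)*(j + 6)*(2*j - 4) + (j - 2)^2*(j + 6)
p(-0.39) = -172.72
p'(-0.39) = 145.79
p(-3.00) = -600.00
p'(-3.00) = 115.00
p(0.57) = -59.52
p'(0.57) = 87.62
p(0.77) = -43.33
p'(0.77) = 74.29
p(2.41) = -3.66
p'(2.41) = -16.88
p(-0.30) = -159.81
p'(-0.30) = 141.08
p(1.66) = -2.96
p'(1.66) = 17.90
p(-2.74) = -566.91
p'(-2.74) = 138.55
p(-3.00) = -600.00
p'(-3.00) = 115.00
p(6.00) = 192.00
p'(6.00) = 304.00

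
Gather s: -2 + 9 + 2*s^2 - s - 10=2*s^2 - s - 3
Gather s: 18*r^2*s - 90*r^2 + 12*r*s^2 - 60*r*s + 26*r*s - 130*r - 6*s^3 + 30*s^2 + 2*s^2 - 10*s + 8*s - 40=-90*r^2 - 130*r - 6*s^3 + s^2*(12*r + 32) + s*(18*r^2 - 34*r - 2) - 40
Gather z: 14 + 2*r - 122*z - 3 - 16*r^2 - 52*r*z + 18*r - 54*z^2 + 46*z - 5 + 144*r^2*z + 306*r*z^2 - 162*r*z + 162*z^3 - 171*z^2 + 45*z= -16*r^2 + 20*r + 162*z^3 + z^2*(306*r - 225) + z*(144*r^2 - 214*r - 31) + 6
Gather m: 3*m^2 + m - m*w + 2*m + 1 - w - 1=3*m^2 + m*(3 - w) - w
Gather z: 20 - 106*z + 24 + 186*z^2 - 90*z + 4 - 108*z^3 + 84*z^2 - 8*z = -108*z^3 + 270*z^2 - 204*z + 48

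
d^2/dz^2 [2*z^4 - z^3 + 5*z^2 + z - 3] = 24*z^2 - 6*z + 10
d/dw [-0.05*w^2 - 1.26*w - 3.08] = -0.1*w - 1.26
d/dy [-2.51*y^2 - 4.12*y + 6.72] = -5.02*y - 4.12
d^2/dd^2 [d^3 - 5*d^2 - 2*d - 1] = 6*d - 10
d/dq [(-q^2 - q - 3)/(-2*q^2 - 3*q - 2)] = (q^2 - 8*q - 7)/(4*q^4 + 12*q^3 + 17*q^2 + 12*q + 4)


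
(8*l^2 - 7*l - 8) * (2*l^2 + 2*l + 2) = 16*l^4 + 2*l^3 - 14*l^2 - 30*l - 16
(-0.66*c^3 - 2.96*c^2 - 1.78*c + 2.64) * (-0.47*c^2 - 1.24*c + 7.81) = 0.3102*c^5 + 2.2096*c^4 - 0.647600000000001*c^3 - 22.1512*c^2 - 17.1754*c + 20.6184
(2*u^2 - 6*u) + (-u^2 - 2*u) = u^2 - 8*u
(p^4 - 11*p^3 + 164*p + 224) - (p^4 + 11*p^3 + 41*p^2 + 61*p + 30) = -22*p^3 - 41*p^2 + 103*p + 194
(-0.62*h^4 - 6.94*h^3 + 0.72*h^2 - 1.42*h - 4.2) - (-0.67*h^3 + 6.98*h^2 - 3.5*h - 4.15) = -0.62*h^4 - 6.27*h^3 - 6.26*h^2 + 2.08*h - 0.0499999999999998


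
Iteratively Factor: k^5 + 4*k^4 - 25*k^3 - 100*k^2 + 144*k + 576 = (k - 4)*(k^4 + 8*k^3 + 7*k^2 - 72*k - 144) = (k - 4)*(k + 4)*(k^3 + 4*k^2 - 9*k - 36) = (k - 4)*(k - 3)*(k + 4)*(k^2 + 7*k + 12) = (k - 4)*(k - 3)*(k + 3)*(k + 4)*(k + 4)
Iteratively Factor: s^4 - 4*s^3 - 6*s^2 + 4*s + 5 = (s - 5)*(s^3 + s^2 - s - 1) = (s - 5)*(s - 1)*(s^2 + 2*s + 1) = (s - 5)*(s - 1)*(s + 1)*(s + 1)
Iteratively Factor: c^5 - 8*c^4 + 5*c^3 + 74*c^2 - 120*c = (c - 5)*(c^4 - 3*c^3 - 10*c^2 + 24*c) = (c - 5)*(c - 2)*(c^3 - c^2 - 12*c) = (c - 5)*(c - 4)*(c - 2)*(c^2 + 3*c) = (c - 5)*(c - 4)*(c - 2)*(c + 3)*(c)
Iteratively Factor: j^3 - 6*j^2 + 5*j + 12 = (j - 3)*(j^2 - 3*j - 4) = (j - 3)*(j + 1)*(j - 4)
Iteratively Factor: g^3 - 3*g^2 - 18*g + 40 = (g + 4)*(g^2 - 7*g + 10) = (g - 5)*(g + 4)*(g - 2)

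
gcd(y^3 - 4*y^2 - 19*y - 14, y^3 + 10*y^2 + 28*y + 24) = y + 2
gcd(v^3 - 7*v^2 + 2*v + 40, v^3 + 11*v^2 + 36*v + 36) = v + 2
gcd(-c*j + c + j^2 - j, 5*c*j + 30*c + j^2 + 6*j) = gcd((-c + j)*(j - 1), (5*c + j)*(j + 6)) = 1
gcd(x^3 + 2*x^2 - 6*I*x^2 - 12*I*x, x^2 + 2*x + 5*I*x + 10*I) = x + 2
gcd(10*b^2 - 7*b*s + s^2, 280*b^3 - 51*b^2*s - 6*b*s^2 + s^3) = -5*b + s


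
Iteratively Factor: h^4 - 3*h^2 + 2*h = (h)*(h^3 - 3*h + 2) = h*(h - 1)*(h^2 + h - 2) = h*(h - 1)*(h + 2)*(h - 1)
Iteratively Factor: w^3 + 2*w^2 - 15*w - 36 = (w + 3)*(w^2 - w - 12) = (w - 4)*(w + 3)*(w + 3)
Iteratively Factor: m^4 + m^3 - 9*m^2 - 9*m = (m + 3)*(m^3 - 2*m^2 - 3*m) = (m - 3)*(m + 3)*(m^2 + m) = (m - 3)*(m + 1)*(m + 3)*(m)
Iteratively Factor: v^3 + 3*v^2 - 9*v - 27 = (v + 3)*(v^2 - 9) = (v + 3)^2*(v - 3)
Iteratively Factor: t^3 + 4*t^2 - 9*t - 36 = (t + 4)*(t^2 - 9) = (t - 3)*(t + 4)*(t + 3)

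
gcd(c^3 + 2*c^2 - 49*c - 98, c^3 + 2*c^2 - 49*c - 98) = c^3 + 2*c^2 - 49*c - 98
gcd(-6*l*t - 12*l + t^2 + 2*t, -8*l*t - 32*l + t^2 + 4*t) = 1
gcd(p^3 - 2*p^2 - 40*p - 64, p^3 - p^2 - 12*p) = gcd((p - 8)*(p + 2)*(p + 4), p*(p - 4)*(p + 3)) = 1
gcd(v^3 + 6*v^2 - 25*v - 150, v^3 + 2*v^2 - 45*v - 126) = v + 6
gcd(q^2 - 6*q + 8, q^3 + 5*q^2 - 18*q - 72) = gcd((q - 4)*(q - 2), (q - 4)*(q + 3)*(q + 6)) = q - 4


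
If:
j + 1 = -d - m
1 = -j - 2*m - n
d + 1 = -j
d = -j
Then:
No Solution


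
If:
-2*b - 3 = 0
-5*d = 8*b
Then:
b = -3/2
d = 12/5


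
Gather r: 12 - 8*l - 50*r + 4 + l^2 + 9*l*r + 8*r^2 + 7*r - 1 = l^2 - 8*l + 8*r^2 + r*(9*l - 43) + 15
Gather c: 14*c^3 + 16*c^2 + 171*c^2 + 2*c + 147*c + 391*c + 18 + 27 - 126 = 14*c^3 + 187*c^2 + 540*c - 81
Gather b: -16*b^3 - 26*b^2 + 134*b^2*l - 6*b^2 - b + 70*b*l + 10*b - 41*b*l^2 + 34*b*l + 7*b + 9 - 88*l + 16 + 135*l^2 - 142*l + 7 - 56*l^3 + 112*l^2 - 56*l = -16*b^3 + b^2*(134*l - 32) + b*(-41*l^2 + 104*l + 16) - 56*l^3 + 247*l^2 - 286*l + 32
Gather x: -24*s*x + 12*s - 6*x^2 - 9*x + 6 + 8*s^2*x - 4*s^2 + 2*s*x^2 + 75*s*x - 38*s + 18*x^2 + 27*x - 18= -4*s^2 - 26*s + x^2*(2*s + 12) + x*(8*s^2 + 51*s + 18) - 12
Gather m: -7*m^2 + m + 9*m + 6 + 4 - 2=-7*m^2 + 10*m + 8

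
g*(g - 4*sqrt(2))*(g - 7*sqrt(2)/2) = g^3 - 15*sqrt(2)*g^2/2 + 28*g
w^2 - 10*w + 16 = (w - 8)*(w - 2)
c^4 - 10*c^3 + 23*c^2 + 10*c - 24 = (c - 6)*(c - 4)*(c - 1)*(c + 1)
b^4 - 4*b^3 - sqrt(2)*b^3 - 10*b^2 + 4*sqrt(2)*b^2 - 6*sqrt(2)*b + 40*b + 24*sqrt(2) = (b - 4)*(b - 3*sqrt(2))*(b + sqrt(2))^2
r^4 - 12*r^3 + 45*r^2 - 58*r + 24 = (r - 6)*(r - 4)*(r - 1)^2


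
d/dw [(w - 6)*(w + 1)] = 2*w - 5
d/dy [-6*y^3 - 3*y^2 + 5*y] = -18*y^2 - 6*y + 5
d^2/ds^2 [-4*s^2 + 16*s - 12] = -8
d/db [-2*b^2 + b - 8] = 1 - 4*b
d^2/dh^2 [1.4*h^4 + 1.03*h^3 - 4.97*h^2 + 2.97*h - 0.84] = 16.8*h^2 + 6.18*h - 9.94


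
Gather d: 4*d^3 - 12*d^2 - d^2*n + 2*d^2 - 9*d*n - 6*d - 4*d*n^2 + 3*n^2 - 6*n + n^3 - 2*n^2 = 4*d^3 + d^2*(-n - 10) + d*(-4*n^2 - 9*n - 6) + n^3 + n^2 - 6*n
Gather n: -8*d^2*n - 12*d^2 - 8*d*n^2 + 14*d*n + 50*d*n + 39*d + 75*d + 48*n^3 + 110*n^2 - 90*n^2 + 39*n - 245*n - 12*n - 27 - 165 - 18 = -12*d^2 + 114*d + 48*n^3 + n^2*(20 - 8*d) + n*(-8*d^2 + 64*d - 218) - 210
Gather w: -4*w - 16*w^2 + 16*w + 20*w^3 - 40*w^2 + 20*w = 20*w^3 - 56*w^2 + 32*w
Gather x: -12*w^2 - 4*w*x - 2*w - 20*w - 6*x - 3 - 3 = -12*w^2 - 22*w + x*(-4*w - 6) - 6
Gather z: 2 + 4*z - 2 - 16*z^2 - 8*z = -16*z^2 - 4*z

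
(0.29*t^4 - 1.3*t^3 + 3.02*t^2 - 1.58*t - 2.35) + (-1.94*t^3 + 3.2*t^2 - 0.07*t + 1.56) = 0.29*t^4 - 3.24*t^3 + 6.22*t^2 - 1.65*t - 0.79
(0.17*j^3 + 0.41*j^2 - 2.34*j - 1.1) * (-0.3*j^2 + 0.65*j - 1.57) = -0.051*j^5 - 0.0125*j^4 + 0.7016*j^3 - 1.8347*j^2 + 2.9588*j + 1.727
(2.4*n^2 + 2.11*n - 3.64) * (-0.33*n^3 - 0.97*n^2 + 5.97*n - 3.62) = -0.792*n^5 - 3.0243*n^4 + 13.4825*n^3 + 7.4395*n^2 - 29.369*n + 13.1768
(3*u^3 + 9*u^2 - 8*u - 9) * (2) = 6*u^3 + 18*u^2 - 16*u - 18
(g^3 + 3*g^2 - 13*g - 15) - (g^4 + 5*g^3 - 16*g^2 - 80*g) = -g^4 - 4*g^3 + 19*g^2 + 67*g - 15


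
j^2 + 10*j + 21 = (j + 3)*(j + 7)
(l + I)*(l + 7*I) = l^2 + 8*I*l - 7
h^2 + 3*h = h*(h + 3)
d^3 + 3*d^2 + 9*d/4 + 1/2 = (d + 1/2)^2*(d + 2)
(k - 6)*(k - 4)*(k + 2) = k^3 - 8*k^2 + 4*k + 48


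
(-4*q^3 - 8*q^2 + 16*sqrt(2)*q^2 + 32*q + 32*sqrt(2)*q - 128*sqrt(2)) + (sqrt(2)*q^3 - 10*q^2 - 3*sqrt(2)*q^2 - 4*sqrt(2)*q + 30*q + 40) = -4*q^3 + sqrt(2)*q^3 - 18*q^2 + 13*sqrt(2)*q^2 + 28*sqrt(2)*q + 62*q - 128*sqrt(2) + 40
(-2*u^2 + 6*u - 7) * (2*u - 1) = -4*u^3 + 14*u^2 - 20*u + 7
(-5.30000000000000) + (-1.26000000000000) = -6.56000000000000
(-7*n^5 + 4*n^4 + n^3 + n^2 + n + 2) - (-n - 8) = -7*n^5 + 4*n^4 + n^3 + n^2 + 2*n + 10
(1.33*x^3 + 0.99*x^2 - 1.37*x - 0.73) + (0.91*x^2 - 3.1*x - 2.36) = 1.33*x^3 + 1.9*x^2 - 4.47*x - 3.09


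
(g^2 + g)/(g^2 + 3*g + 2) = g/(g + 2)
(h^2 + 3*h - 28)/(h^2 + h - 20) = (h + 7)/(h + 5)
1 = 1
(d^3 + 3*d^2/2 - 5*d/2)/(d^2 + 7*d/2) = (2*d^2 + 3*d - 5)/(2*d + 7)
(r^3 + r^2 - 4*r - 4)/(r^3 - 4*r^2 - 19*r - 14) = (r - 2)/(r - 7)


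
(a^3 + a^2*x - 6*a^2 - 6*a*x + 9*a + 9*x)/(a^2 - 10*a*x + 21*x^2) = (a^3 + a^2*x - 6*a^2 - 6*a*x + 9*a + 9*x)/(a^2 - 10*a*x + 21*x^2)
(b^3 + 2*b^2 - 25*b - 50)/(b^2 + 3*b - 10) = (b^2 - 3*b - 10)/(b - 2)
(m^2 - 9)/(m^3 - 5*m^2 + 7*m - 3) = (m + 3)/(m^2 - 2*m + 1)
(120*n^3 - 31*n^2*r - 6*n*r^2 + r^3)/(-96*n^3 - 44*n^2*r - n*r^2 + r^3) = (-15*n^2 + 2*n*r + r^2)/(12*n^2 + 7*n*r + r^2)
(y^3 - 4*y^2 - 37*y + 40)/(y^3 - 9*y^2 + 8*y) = (y + 5)/y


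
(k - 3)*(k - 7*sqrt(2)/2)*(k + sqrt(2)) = k^3 - 5*sqrt(2)*k^2/2 - 3*k^2 - 7*k + 15*sqrt(2)*k/2 + 21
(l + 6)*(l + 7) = l^2 + 13*l + 42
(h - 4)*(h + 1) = h^2 - 3*h - 4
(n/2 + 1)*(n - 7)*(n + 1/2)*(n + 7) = n^4/2 + 5*n^3/4 - 24*n^2 - 245*n/4 - 49/2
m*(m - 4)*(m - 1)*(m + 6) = m^4 + m^3 - 26*m^2 + 24*m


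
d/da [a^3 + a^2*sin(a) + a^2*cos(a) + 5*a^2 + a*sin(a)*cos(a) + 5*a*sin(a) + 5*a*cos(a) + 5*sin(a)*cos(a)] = sqrt(2)*a^2*cos(a + pi/4) + 3*a^2 - 3*a*sin(a) + 7*a*cos(a) + a*cos(2*a) + 10*a + sin(2*a)/2 + 5*sqrt(2)*sin(a + pi/4) + 5*cos(2*a)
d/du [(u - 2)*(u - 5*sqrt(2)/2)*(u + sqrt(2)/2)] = 3*u^2 - 4*sqrt(2)*u - 4*u - 5/2 + 4*sqrt(2)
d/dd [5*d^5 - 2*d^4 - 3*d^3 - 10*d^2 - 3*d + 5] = 25*d^4 - 8*d^3 - 9*d^2 - 20*d - 3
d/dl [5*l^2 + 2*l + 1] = 10*l + 2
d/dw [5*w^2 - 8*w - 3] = 10*w - 8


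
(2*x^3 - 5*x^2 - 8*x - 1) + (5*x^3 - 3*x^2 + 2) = 7*x^3 - 8*x^2 - 8*x + 1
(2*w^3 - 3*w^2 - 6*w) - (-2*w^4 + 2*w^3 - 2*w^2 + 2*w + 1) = 2*w^4 - w^2 - 8*w - 1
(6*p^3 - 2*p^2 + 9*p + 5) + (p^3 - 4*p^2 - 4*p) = 7*p^3 - 6*p^2 + 5*p + 5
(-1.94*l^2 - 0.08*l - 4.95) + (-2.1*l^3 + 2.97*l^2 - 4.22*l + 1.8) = -2.1*l^3 + 1.03*l^2 - 4.3*l - 3.15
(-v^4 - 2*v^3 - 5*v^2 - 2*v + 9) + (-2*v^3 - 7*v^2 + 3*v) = -v^4 - 4*v^3 - 12*v^2 + v + 9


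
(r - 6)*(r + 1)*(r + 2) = r^3 - 3*r^2 - 16*r - 12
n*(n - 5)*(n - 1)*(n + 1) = n^4 - 5*n^3 - n^2 + 5*n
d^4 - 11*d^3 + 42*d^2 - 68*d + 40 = (d - 5)*(d - 2)^3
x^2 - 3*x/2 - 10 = (x - 4)*(x + 5/2)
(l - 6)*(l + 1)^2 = l^3 - 4*l^2 - 11*l - 6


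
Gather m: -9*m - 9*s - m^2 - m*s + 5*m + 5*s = -m^2 + m*(-s - 4) - 4*s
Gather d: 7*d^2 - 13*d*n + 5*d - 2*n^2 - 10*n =7*d^2 + d*(5 - 13*n) - 2*n^2 - 10*n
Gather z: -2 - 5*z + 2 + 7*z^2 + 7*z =7*z^2 + 2*z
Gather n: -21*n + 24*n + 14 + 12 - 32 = 3*n - 6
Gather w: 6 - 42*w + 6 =12 - 42*w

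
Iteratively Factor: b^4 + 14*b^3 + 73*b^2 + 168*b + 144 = (b + 4)*(b^3 + 10*b^2 + 33*b + 36) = (b + 4)^2*(b^2 + 6*b + 9) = (b + 3)*(b + 4)^2*(b + 3)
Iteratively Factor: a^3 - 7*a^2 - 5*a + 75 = (a - 5)*(a^2 - 2*a - 15) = (a - 5)^2*(a + 3)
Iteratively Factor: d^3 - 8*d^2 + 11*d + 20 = (d - 5)*(d^2 - 3*d - 4) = (d - 5)*(d - 4)*(d + 1)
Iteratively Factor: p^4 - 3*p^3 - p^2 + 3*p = (p)*(p^3 - 3*p^2 - p + 3) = p*(p + 1)*(p^2 - 4*p + 3) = p*(p - 3)*(p + 1)*(p - 1)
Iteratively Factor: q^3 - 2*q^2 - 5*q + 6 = (q - 3)*(q^2 + q - 2) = (q - 3)*(q + 2)*(q - 1)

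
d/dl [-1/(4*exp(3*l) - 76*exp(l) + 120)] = (3*exp(2*l) - 19)*exp(l)/(4*(exp(3*l) - 19*exp(l) + 30)^2)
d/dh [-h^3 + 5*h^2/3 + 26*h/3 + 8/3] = -3*h^2 + 10*h/3 + 26/3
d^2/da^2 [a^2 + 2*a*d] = 2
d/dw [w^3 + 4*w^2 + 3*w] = 3*w^2 + 8*w + 3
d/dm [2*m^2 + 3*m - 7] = 4*m + 3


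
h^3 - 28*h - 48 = (h - 6)*(h + 2)*(h + 4)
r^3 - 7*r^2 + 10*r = r*(r - 5)*(r - 2)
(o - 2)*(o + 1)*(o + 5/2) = o^3 + 3*o^2/2 - 9*o/2 - 5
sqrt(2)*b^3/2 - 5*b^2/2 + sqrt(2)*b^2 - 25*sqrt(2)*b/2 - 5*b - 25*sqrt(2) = (b - 5*sqrt(2))*(b + 5*sqrt(2)/2)*(sqrt(2)*b/2 + sqrt(2))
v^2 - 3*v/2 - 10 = (v - 4)*(v + 5/2)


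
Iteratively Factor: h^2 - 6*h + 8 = (h - 4)*(h - 2)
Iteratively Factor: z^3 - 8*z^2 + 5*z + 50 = (z - 5)*(z^2 - 3*z - 10) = (z - 5)^2*(z + 2)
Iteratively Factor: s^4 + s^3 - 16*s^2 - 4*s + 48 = (s + 2)*(s^3 - s^2 - 14*s + 24) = (s - 3)*(s + 2)*(s^2 + 2*s - 8) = (s - 3)*(s - 2)*(s + 2)*(s + 4)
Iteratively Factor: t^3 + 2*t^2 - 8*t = (t - 2)*(t^2 + 4*t) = t*(t - 2)*(t + 4)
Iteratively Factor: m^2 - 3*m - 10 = (m + 2)*(m - 5)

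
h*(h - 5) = h^2 - 5*h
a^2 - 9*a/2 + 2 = (a - 4)*(a - 1/2)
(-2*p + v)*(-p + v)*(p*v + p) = 2*p^3*v + 2*p^3 - 3*p^2*v^2 - 3*p^2*v + p*v^3 + p*v^2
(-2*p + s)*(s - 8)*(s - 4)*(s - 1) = -2*p*s^3 + 26*p*s^2 - 88*p*s + 64*p + s^4 - 13*s^3 + 44*s^2 - 32*s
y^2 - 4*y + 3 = (y - 3)*(y - 1)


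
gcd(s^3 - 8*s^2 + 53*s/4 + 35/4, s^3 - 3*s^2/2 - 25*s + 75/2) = s - 5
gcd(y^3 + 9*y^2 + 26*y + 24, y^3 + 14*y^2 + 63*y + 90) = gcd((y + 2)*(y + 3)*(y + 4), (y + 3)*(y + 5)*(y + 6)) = y + 3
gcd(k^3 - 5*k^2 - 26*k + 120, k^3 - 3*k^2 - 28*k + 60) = k^2 - k - 30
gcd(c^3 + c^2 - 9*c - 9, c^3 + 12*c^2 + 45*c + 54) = c + 3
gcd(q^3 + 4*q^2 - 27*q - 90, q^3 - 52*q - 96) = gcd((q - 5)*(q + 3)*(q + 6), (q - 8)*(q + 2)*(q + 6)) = q + 6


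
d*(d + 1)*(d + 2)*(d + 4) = d^4 + 7*d^3 + 14*d^2 + 8*d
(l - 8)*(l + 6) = l^2 - 2*l - 48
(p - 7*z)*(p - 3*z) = p^2 - 10*p*z + 21*z^2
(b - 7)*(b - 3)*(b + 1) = b^3 - 9*b^2 + 11*b + 21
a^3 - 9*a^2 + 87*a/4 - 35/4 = (a - 5)*(a - 7/2)*(a - 1/2)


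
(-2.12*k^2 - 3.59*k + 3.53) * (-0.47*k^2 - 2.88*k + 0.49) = 0.9964*k^4 + 7.7929*k^3 + 7.6413*k^2 - 11.9255*k + 1.7297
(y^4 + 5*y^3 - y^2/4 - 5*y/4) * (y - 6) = y^5 - y^4 - 121*y^3/4 + y^2/4 + 15*y/2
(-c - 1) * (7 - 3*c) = 3*c^2 - 4*c - 7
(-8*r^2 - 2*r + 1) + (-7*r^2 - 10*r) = -15*r^2 - 12*r + 1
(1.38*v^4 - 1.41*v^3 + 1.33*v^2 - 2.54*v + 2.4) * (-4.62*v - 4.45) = -6.3756*v^5 + 0.3732*v^4 + 0.129899999999999*v^3 + 5.8163*v^2 + 0.215000000000002*v - 10.68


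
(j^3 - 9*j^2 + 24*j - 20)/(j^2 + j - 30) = (j^2 - 4*j + 4)/(j + 6)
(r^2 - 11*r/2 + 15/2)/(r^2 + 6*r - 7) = (2*r^2 - 11*r + 15)/(2*(r^2 + 6*r - 7))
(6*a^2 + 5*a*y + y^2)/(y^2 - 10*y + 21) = (6*a^2 + 5*a*y + y^2)/(y^2 - 10*y + 21)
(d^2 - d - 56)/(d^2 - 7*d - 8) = (d + 7)/(d + 1)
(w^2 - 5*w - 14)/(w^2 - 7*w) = (w + 2)/w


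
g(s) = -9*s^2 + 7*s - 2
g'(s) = 7 - 18*s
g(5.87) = -271.02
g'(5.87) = -98.66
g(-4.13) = -184.42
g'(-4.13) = 81.34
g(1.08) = -4.94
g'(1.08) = -12.44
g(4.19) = -130.67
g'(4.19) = -68.42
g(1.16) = -5.99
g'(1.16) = -13.88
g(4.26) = -135.51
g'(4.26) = -69.68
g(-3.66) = -148.18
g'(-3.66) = 72.88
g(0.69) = -1.45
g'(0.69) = -5.42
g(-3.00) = -104.00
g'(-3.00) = 61.00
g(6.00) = -284.00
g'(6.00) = -101.00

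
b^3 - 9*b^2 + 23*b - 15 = (b - 5)*(b - 3)*(b - 1)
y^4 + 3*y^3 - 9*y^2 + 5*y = y*(y - 1)^2*(y + 5)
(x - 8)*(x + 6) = x^2 - 2*x - 48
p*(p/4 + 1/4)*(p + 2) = p^3/4 + 3*p^2/4 + p/2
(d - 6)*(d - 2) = d^2 - 8*d + 12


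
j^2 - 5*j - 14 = (j - 7)*(j + 2)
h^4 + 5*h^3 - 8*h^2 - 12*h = h*(h - 2)*(h + 1)*(h + 6)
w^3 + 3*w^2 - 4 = (w - 1)*(w + 2)^2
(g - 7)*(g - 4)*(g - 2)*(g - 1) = g^4 - 14*g^3 + 63*g^2 - 106*g + 56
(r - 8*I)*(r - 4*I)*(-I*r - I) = -I*r^3 - 12*r^2 - I*r^2 - 12*r + 32*I*r + 32*I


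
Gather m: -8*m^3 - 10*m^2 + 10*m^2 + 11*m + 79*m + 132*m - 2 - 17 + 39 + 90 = -8*m^3 + 222*m + 110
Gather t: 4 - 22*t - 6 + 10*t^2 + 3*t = 10*t^2 - 19*t - 2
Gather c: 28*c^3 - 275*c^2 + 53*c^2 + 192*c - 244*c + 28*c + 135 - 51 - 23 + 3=28*c^3 - 222*c^2 - 24*c + 64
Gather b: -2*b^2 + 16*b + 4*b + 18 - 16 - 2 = -2*b^2 + 20*b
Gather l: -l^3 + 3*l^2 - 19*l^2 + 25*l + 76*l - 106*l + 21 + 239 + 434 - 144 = -l^3 - 16*l^2 - 5*l + 550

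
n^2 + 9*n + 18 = (n + 3)*(n + 6)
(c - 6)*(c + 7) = c^2 + c - 42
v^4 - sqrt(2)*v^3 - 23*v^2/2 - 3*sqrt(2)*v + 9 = (v - 3*sqrt(2))*(v - sqrt(2)/2)*(v + sqrt(2))*(v + 3*sqrt(2)/2)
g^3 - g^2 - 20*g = g*(g - 5)*(g + 4)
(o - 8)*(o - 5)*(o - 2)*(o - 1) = o^4 - 16*o^3 + 81*o^2 - 146*o + 80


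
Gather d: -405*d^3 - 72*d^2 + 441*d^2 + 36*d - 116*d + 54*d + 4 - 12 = -405*d^3 + 369*d^2 - 26*d - 8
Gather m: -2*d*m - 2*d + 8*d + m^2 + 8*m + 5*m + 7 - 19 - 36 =6*d + m^2 + m*(13 - 2*d) - 48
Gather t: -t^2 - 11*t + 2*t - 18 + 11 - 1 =-t^2 - 9*t - 8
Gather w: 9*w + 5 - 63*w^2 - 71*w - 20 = -63*w^2 - 62*w - 15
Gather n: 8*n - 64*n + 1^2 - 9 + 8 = -56*n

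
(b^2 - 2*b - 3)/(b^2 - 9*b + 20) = (b^2 - 2*b - 3)/(b^2 - 9*b + 20)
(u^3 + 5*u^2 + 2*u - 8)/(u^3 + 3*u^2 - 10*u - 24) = (u - 1)/(u - 3)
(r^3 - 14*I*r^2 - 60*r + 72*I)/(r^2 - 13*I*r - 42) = (r^2 - 8*I*r - 12)/(r - 7*I)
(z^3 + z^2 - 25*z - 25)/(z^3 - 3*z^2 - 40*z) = (z^2 - 4*z - 5)/(z*(z - 8))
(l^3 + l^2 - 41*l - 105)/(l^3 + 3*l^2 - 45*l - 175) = (l + 3)/(l + 5)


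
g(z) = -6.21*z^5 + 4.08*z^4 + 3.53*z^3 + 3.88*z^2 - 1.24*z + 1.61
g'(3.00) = -1957.06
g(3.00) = -1050.43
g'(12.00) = -614035.00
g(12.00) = -1453998.55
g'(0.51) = 5.54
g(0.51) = 2.52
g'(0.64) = 7.13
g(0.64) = 3.35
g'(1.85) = -211.01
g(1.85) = -51.83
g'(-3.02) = -2960.39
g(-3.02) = 1842.90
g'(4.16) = -7909.77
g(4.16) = -6197.12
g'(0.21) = 0.95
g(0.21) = 1.56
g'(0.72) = 7.58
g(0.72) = 3.94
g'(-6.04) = -44582.53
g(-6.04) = 54723.12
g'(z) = -31.05*z^4 + 16.32*z^3 + 10.59*z^2 + 7.76*z - 1.24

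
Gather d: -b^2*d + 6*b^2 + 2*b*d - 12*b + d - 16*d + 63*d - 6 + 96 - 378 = 6*b^2 - 12*b + d*(-b^2 + 2*b + 48) - 288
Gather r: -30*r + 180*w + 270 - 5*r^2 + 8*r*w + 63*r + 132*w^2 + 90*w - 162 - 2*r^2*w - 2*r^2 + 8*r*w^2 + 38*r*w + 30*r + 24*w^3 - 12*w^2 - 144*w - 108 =r^2*(-2*w - 7) + r*(8*w^2 + 46*w + 63) + 24*w^3 + 120*w^2 + 126*w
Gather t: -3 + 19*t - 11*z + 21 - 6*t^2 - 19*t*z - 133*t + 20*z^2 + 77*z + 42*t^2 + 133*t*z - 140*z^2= 36*t^2 + t*(114*z - 114) - 120*z^2 + 66*z + 18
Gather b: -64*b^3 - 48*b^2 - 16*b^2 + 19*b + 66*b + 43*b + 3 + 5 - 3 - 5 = -64*b^3 - 64*b^2 + 128*b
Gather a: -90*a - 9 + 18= 9 - 90*a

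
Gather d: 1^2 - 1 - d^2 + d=-d^2 + d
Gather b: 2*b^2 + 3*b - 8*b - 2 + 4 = 2*b^2 - 5*b + 2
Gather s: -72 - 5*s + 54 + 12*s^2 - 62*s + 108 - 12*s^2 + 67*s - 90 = 0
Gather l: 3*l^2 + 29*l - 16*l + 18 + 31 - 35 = 3*l^2 + 13*l + 14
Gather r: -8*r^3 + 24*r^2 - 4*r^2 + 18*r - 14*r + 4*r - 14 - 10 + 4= -8*r^3 + 20*r^2 + 8*r - 20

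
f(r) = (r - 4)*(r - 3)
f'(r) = 2*r - 7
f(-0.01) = 12.07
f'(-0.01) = -7.02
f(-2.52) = 35.99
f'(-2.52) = -12.04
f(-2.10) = 31.11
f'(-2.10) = -11.20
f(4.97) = 1.91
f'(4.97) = 2.94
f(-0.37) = 14.73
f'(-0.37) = -7.74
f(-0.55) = 16.15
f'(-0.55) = -8.10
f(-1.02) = 20.18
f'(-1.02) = -9.04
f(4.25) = 0.31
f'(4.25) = 1.50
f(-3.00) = 42.00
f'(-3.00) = -13.00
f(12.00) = 72.00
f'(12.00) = 17.00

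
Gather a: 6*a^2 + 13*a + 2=6*a^2 + 13*a + 2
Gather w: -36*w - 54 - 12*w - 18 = -48*w - 72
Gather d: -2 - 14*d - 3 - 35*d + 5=-49*d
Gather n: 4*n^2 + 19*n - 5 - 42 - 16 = 4*n^2 + 19*n - 63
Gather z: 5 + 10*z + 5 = 10*z + 10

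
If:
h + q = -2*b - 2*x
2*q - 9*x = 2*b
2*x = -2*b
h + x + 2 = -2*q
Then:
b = 4/9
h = 14/9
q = -14/9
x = -4/9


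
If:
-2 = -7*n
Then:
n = 2/7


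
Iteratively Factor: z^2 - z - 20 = (z + 4)*(z - 5)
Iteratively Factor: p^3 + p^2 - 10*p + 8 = (p - 1)*(p^2 + 2*p - 8) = (p - 2)*(p - 1)*(p + 4)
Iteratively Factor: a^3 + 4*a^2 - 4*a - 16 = (a - 2)*(a^2 + 6*a + 8) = (a - 2)*(a + 2)*(a + 4)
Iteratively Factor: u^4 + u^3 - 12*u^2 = (u)*(u^3 + u^2 - 12*u) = u*(u - 3)*(u^2 + 4*u) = u^2*(u - 3)*(u + 4)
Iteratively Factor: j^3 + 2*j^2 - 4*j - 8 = (j + 2)*(j^2 - 4) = (j + 2)^2*(j - 2)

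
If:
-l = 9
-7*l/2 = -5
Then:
No Solution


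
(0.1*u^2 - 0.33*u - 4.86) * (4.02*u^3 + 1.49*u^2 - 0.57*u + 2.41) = 0.402*u^5 - 1.1776*u^4 - 20.0859*u^3 - 6.8123*u^2 + 1.9749*u - 11.7126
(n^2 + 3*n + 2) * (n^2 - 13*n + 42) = n^4 - 10*n^3 + 5*n^2 + 100*n + 84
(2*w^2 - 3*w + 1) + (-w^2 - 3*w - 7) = w^2 - 6*w - 6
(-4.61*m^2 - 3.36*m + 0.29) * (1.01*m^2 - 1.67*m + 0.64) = -4.6561*m^4 + 4.3051*m^3 + 2.9537*m^2 - 2.6347*m + 0.1856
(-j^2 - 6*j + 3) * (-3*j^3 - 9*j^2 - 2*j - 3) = 3*j^5 + 27*j^4 + 47*j^3 - 12*j^2 + 12*j - 9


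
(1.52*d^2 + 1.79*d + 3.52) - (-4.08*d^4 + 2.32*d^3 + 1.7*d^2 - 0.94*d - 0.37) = 4.08*d^4 - 2.32*d^3 - 0.18*d^2 + 2.73*d + 3.89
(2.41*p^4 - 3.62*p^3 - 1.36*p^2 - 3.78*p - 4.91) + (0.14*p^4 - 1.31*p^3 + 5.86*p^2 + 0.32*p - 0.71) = 2.55*p^4 - 4.93*p^3 + 4.5*p^2 - 3.46*p - 5.62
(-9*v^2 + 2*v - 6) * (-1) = 9*v^2 - 2*v + 6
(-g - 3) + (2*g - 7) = g - 10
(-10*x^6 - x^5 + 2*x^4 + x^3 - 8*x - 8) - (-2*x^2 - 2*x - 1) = -10*x^6 - x^5 + 2*x^4 + x^3 + 2*x^2 - 6*x - 7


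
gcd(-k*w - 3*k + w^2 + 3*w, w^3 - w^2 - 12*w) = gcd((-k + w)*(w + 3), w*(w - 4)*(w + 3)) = w + 3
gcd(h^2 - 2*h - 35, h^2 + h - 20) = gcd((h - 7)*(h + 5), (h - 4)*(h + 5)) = h + 5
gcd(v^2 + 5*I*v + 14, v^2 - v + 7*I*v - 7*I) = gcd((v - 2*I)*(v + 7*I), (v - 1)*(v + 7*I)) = v + 7*I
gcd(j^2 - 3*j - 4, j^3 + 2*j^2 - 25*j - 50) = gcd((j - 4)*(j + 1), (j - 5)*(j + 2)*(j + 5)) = 1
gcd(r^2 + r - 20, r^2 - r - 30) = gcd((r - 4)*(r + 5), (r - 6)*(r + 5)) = r + 5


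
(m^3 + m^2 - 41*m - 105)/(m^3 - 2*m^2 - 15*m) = (m^2 - 2*m - 35)/(m*(m - 5))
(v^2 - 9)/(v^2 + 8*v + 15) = (v - 3)/(v + 5)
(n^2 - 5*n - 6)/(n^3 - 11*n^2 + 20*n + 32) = (n - 6)/(n^2 - 12*n + 32)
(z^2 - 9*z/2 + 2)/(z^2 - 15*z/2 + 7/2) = (z - 4)/(z - 7)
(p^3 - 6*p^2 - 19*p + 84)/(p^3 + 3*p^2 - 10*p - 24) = (p - 7)/(p + 2)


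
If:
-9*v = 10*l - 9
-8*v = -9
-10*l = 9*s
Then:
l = -9/80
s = 1/8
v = 9/8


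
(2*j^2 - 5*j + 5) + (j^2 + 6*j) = 3*j^2 + j + 5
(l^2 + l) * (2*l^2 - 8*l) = 2*l^4 - 6*l^3 - 8*l^2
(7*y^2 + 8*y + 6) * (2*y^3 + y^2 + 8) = 14*y^5 + 23*y^4 + 20*y^3 + 62*y^2 + 64*y + 48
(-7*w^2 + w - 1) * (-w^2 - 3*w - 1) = 7*w^4 + 20*w^3 + 5*w^2 + 2*w + 1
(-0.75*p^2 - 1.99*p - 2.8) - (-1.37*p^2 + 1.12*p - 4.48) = 0.62*p^2 - 3.11*p + 1.68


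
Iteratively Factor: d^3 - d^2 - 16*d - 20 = (d + 2)*(d^2 - 3*d - 10) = (d - 5)*(d + 2)*(d + 2)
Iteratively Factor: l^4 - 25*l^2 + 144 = (l + 3)*(l^3 - 3*l^2 - 16*l + 48) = (l - 3)*(l + 3)*(l^2 - 16) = (l - 4)*(l - 3)*(l + 3)*(l + 4)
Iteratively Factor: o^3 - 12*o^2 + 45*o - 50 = (o - 5)*(o^2 - 7*o + 10) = (o - 5)*(o - 2)*(o - 5)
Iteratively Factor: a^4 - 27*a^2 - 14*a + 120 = (a - 2)*(a^3 + 2*a^2 - 23*a - 60) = (a - 2)*(a + 4)*(a^2 - 2*a - 15) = (a - 2)*(a + 3)*(a + 4)*(a - 5)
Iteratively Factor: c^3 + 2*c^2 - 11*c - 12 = (c + 4)*(c^2 - 2*c - 3) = (c + 1)*(c + 4)*(c - 3)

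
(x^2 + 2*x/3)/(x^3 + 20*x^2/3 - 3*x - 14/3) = x/(x^2 + 6*x - 7)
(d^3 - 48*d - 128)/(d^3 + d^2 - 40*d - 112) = (d - 8)/(d - 7)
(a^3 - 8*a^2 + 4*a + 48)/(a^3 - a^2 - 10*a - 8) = (a - 6)/(a + 1)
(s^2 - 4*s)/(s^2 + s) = (s - 4)/(s + 1)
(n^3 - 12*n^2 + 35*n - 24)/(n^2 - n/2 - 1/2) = 2*(n^2 - 11*n + 24)/(2*n + 1)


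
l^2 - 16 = (l - 4)*(l + 4)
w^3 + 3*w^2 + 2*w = w*(w + 1)*(w + 2)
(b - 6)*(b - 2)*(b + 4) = b^3 - 4*b^2 - 20*b + 48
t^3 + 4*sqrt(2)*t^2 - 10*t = t*(t - sqrt(2))*(t + 5*sqrt(2))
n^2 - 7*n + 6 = (n - 6)*(n - 1)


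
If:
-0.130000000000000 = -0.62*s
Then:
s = 0.21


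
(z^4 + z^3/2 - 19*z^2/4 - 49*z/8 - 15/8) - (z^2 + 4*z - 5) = z^4 + z^3/2 - 23*z^2/4 - 81*z/8 + 25/8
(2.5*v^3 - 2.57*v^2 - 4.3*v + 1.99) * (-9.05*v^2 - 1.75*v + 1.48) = -22.625*v^5 + 18.8835*v^4 + 47.1125*v^3 - 14.2881*v^2 - 9.8465*v + 2.9452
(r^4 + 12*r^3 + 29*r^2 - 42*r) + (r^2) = r^4 + 12*r^3 + 30*r^2 - 42*r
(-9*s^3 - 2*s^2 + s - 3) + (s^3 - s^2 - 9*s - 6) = -8*s^3 - 3*s^2 - 8*s - 9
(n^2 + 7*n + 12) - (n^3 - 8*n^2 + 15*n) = -n^3 + 9*n^2 - 8*n + 12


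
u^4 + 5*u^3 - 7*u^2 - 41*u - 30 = (u - 3)*(u + 1)*(u + 2)*(u + 5)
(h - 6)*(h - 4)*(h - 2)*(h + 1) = h^4 - 11*h^3 + 32*h^2 - 4*h - 48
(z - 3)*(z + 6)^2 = z^3 + 9*z^2 - 108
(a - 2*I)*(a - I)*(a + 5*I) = a^3 + 2*I*a^2 + 13*a - 10*I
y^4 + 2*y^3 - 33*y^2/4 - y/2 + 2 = (y - 2)*(y - 1/2)*(y + 1/2)*(y + 4)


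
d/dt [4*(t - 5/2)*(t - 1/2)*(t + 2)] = 12*t^2 - 8*t - 19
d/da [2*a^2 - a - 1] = 4*a - 1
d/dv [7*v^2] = 14*v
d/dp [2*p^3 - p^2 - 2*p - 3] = 6*p^2 - 2*p - 2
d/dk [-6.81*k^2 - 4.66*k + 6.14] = -13.62*k - 4.66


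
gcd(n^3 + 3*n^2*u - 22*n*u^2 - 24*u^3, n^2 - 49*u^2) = 1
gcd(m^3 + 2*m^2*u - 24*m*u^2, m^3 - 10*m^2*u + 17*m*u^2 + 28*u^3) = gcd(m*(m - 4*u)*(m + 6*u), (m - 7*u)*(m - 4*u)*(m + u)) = -m + 4*u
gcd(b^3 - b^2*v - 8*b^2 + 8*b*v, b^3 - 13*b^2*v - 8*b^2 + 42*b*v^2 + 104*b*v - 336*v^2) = b - 8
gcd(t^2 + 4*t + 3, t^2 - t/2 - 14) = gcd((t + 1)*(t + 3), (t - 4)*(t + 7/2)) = 1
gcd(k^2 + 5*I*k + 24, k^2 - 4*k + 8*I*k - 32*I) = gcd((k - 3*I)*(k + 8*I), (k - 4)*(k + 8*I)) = k + 8*I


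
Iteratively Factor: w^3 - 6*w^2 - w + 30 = (w - 5)*(w^2 - w - 6) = (w - 5)*(w + 2)*(w - 3)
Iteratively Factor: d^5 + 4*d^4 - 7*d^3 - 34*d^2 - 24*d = (d - 3)*(d^4 + 7*d^3 + 14*d^2 + 8*d) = (d - 3)*(d + 4)*(d^3 + 3*d^2 + 2*d) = (d - 3)*(d + 2)*(d + 4)*(d^2 + d) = (d - 3)*(d + 1)*(d + 2)*(d + 4)*(d)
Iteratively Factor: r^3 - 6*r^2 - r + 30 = (r - 5)*(r^2 - r - 6) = (r - 5)*(r - 3)*(r + 2)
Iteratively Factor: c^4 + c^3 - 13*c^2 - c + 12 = (c - 3)*(c^3 + 4*c^2 - c - 4) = (c - 3)*(c + 1)*(c^2 + 3*c - 4) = (c - 3)*(c - 1)*(c + 1)*(c + 4)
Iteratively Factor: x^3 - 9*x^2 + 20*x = (x - 5)*(x^2 - 4*x) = (x - 5)*(x - 4)*(x)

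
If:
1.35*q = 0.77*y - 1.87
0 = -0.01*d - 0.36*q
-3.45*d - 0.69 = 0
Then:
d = -0.20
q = 0.01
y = 2.44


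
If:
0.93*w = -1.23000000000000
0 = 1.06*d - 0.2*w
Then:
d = -0.25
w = -1.32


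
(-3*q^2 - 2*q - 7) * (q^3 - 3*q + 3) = -3*q^5 - 2*q^4 + 2*q^3 - 3*q^2 + 15*q - 21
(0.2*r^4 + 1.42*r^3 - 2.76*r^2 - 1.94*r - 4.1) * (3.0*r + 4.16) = 0.6*r^5 + 5.092*r^4 - 2.3728*r^3 - 17.3016*r^2 - 20.3704*r - 17.056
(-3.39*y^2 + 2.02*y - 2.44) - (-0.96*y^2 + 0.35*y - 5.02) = -2.43*y^2 + 1.67*y + 2.58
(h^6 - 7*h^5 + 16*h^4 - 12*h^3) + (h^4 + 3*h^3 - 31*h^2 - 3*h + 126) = h^6 - 7*h^5 + 17*h^4 - 9*h^3 - 31*h^2 - 3*h + 126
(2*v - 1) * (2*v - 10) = 4*v^2 - 22*v + 10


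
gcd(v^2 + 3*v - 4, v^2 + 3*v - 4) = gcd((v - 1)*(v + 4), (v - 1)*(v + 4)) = v^2 + 3*v - 4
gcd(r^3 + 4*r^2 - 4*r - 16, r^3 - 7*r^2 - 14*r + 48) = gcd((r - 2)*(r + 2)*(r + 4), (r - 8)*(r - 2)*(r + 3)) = r - 2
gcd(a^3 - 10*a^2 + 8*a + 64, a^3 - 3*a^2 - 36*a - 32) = a - 8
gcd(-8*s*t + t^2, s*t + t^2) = t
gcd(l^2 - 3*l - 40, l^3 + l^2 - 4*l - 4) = 1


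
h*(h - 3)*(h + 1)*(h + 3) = h^4 + h^3 - 9*h^2 - 9*h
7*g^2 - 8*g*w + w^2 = (-7*g + w)*(-g + w)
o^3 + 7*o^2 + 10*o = o*(o + 2)*(o + 5)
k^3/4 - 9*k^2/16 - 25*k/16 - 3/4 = (k/4 + 1/4)*(k - 4)*(k + 3/4)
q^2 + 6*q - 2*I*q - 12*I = (q + 6)*(q - 2*I)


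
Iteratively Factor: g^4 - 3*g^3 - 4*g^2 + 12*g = (g)*(g^3 - 3*g^2 - 4*g + 12) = g*(g - 2)*(g^2 - g - 6) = g*(g - 2)*(g + 2)*(g - 3)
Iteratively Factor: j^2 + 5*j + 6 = (j + 3)*(j + 2)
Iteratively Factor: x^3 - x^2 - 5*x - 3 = (x - 3)*(x^2 + 2*x + 1) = (x - 3)*(x + 1)*(x + 1)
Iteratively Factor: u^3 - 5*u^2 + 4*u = (u)*(u^2 - 5*u + 4) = u*(u - 4)*(u - 1)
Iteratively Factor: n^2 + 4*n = (n)*(n + 4)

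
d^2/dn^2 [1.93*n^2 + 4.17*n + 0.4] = 3.86000000000000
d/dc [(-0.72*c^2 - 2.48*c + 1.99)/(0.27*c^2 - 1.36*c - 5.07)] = (1.6488*c^2 + 6.2262*c + 15.28)/(0.0729*c^4 - 0.7344*c^3 - 0.8882*c^2 + 13.7904*c + 25.7049)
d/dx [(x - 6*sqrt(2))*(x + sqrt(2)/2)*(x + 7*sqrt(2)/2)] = 3*x^2 - 4*sqrt(2)*x - 89/2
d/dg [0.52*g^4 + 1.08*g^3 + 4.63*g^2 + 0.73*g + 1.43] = 2.08*g^3 + 3.24*g^2 + 9.26*g + 0.73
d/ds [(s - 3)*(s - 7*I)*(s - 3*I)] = 3*s^2 + s*(-6 - 20*I) - 21 + 30*I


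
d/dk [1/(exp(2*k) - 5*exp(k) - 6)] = (5 - 2*exp(k))*exp(k)/(-exp(2*k) + 5*exp(k) + 6)^2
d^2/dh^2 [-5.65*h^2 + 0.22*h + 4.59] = -11.3000000000000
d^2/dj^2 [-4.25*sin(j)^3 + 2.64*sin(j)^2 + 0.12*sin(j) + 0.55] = 38.25*sin(j)^3 - 10.56*sin(j)^2 - 25.62*sin(j) + 5.28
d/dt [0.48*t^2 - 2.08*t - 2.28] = 0.96*t - 2.08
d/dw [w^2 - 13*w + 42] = 2*w - 13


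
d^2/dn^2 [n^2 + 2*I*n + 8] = 2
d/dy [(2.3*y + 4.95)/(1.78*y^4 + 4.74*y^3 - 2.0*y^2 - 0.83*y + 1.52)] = (-12.282*y^4 - 57.048*y^3 - 65.789*y^2 + 19.8*y + 7.6045)/(3.1684*y^8 + 16.8744*y^7 + 15.3476*y^6 - 21.9148*y^5 + 1.5428*y^4 + 17.7296*y^3 - 5.3911*y^2 - 2.5232*y + 2.3104)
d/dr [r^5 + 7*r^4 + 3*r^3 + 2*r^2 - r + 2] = 5*r^4 + 28*r^3 + 9*r^2 + 4*r - 1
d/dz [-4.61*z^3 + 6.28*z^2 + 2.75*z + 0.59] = -13.83*z^2 + 12.56*z + 2.75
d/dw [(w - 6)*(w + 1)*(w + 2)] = 3*w^2 - 6*w - 16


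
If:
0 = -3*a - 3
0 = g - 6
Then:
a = -1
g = 6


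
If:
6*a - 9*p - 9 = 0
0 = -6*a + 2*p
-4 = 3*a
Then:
No Solution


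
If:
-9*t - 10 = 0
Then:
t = -10/9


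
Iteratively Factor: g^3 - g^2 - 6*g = (g - 3)*(g^2 + 2*g) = g*(g - 3)*(g + 2)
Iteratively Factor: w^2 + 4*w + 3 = (w + 1)*(w + 3)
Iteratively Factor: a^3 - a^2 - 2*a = (a)*(a^2 - a - 2) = a*(a - 2)*(a + 1)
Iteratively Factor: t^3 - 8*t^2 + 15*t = (t - 3)*(t^2 - 5*t) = t*(t - 3)*(t - 5)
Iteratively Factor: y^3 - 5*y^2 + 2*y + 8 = (y + 1)*(y^2 - 6*y + 8) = (y - 2)*(y + 1)*(y - 4)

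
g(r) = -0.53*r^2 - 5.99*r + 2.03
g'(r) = -1.06*r - 5.99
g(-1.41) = 9.42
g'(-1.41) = -4.50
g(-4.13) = 17.73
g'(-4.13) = -1.61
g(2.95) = -20.25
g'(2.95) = -9.12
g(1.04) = -4.77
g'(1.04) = -7.09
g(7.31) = -70.08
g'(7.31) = -13.74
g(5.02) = -41.40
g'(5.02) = -11.31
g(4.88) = -39.82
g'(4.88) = -11.16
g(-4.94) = 18.69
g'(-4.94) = -0.75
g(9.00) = -94.81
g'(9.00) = -15.53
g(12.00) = -146.17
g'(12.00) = -18.71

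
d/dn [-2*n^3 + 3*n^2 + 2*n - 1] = -6*n^2 + 6*n + 2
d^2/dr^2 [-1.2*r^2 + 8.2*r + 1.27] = -2.40000000000000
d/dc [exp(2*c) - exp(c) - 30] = (2*exp(c) - 1)*exp(c)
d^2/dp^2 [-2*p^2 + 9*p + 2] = -4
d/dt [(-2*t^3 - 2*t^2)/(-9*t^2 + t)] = 2*(9*t^2 - 2*t - 1)/(81*t^2 - 18*t + 1)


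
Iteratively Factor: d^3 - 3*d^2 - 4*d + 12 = (d - 3)*(d^2 - 4) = (d - 3)*(d + 2)*(d - 2)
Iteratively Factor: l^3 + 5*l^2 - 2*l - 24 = (l + 3)*(l^2 + 2*l - 8) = (l - 2)*(l + 3)*(l + 4)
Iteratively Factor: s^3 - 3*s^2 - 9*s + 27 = (s - 3)*(s^2 - 9) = (s - 3)^2*(s + 3)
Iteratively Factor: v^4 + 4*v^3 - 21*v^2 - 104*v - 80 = (v + 4)*(v^3 - 21*v - 20) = (v + 4)^2*(v^2 - 4*v - 5) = (v - 5)*(v + 4)^2*(v + 1)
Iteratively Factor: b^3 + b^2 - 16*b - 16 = (b + 4)*(b^2 - 3*b - 4) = (b - 4)*(b + 4)*(b + 1)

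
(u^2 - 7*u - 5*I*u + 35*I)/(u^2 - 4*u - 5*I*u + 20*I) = (u - 7)/(u - 4)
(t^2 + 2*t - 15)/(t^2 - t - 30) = (t - 3)/(t - 6)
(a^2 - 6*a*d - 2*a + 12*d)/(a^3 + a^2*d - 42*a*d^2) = (a - 2)/(a*(a + 7*d))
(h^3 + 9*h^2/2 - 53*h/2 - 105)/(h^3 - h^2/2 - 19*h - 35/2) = (h + 6)/(h + 1)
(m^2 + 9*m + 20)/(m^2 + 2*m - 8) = (m + 5)/(m - 2)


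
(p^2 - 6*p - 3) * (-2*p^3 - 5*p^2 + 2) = -2*p^5 + 7*p^4 + 36*p^3 + 17*p^2 - 12*p - 6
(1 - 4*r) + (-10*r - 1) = -14*r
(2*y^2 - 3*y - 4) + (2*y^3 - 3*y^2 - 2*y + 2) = 2*y^3 - y^2 - 5*y - 2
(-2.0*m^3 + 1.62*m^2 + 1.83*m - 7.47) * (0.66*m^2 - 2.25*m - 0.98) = -1.32*m^5 + 5.5692*m^4 - 0.4772*m^3 - 10.6353*m^2 + 15.0141*m + 7.3206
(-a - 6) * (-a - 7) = a^2 + 13*a + 42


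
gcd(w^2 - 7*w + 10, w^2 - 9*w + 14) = w - 2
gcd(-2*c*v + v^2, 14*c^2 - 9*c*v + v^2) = -2*c + v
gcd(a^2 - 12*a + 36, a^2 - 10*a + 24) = a - 6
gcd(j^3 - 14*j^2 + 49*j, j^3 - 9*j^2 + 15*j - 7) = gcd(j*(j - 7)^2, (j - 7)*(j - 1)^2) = j - 7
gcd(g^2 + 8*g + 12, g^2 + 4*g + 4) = g + 2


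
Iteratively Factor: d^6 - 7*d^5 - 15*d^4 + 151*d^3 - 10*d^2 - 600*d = (d + 2)*(d^5 - 9*d^4 + 3*d^3 + 145*d^2 - 300*d) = (d - 5)*(d + 2)*(d^4 - 4*d^3 - 17*d^2 + 60*d) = (d - 5)^2*(d + 2)*(d^3 + d^2 - 12*d) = d*(d - 5)^2*(d + 2)*(d^2 + d - 12) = d*(d - 5)^2*(d - 3)*(d + 2)*(d + 4)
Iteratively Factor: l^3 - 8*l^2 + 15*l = (l)*(l^2 - 8*l + 15) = l*(l - 5)*(l - 3)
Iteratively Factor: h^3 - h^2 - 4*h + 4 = (h - 1)*(h^2 - 4) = (h - 2)*(h - 1)*(h + 2)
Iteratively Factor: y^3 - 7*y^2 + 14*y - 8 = (y - 4)*(y^2 - 3*y + 2) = (y - 4)*(y - 2)*(y - 1)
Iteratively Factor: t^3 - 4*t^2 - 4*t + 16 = (t - 2)*(t^2 - 2*t - 8) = (t - 4)*(t - 2)*(t + 2)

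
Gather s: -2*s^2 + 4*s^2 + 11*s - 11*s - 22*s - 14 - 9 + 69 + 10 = 2*s^2 - 22*s + 56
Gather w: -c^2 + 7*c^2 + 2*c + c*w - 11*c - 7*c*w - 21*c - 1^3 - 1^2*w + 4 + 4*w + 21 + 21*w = 6*c^2 - 30*c + w*(24 - 6*c) + 24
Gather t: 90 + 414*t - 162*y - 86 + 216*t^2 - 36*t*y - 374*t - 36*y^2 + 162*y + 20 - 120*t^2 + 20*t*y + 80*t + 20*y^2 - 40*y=96*t^2 + t*(120 - 16*y) - 16*y^2 - 40*y + 24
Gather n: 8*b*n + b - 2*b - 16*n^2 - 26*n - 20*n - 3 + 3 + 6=-b - 16*n^2 + n*(8*b - 46) + 6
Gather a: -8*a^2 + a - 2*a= -8*a^2 - a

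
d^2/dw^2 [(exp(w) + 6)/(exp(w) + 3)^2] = exp(w)/(exp(w) + 3)^2 + 6*exp(2*w)/(exp(w) + 3)^4 - 36*exp(w)/(exp(w) + 3)^4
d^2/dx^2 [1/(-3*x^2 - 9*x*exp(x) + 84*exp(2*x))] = ((x^2 + 3*x*exp(x) - 28*exp(2*x))*(3*x*exp(x) - 112*exp(2*x) + 6*exp(x) + 2) - 2*(3*x*exp(x) + 2*x - 56*exp(2*x) + 3*exp(x))^2)/(3*(x^2 + 3*x*exp(x) - 28*exp(2*x))^3)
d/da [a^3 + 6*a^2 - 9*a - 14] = 3*a^2 + 12*a - 9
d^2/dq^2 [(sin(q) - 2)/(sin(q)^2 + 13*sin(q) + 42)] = (-sin(q)^5 + 21*sin(q)^4 + 332*sin(q)^3 + 536*sin(q)^2 - 3264*sin(q) - 1600)/(sin(q)^2 + 13*sin(q) + 42)^3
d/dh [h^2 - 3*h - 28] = 2*h - 3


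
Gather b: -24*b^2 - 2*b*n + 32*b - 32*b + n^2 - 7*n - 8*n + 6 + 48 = -24*b^2 - 2*b*n + n^2 - 15*n + 54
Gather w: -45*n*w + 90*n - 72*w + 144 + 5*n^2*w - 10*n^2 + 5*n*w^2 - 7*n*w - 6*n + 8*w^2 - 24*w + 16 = -10*n^2 + 84*n + w^2*(5*n + 8) + w*(5*n^2 - 52*n - 96) + 160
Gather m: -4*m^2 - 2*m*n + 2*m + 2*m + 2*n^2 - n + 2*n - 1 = -4*m^2 + m*(4 - 2*n) + 2*n^2 + n - 1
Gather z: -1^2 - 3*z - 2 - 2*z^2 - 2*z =-2*z^2 - 5*z - 3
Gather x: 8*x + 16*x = 24*x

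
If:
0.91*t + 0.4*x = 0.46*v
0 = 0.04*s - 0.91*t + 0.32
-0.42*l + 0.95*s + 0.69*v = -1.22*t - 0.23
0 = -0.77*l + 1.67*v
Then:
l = 1.92274156866821*x + 1.41194031299541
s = 0.195135682968272*x - 0.513334448159059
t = 0.00857739265794602*x + 0.32908420008092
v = 0.886533537649415*x + 0.651014395812256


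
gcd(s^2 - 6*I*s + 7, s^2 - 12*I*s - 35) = s - 7*I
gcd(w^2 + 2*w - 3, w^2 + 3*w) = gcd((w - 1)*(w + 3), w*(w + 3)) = w + 3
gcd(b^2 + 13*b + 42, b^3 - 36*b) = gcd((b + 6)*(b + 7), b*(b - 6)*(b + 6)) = b + 6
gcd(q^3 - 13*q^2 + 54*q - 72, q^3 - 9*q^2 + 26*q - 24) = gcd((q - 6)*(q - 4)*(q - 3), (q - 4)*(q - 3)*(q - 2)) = q^2 - 7*q + 12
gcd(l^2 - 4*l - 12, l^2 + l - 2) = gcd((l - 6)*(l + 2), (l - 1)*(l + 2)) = l + 2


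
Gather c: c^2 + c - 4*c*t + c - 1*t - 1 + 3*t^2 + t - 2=c^2 + c*(2 - 4*t) + 3*t^2 - 3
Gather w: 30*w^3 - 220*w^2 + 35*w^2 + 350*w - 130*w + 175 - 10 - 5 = 30*w^3 - 185*w^2 + 220*w + 160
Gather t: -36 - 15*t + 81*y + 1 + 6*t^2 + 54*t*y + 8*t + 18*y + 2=6*t^2 + t*(54*y - 7) + 99*y - 33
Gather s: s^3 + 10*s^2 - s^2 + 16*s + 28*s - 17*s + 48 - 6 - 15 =s^3 + 9*s^2 + 27*s + 27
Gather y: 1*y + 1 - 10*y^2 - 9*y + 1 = -10*y^2 - 8*y + 2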